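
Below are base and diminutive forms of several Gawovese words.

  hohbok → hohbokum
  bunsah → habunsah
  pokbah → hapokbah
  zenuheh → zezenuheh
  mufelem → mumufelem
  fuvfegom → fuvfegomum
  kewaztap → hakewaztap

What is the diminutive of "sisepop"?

sisepopum

bunsah and zenuheh both end in -h yet inflect differently (habunsah, zezenuheh), so the final letter is not what conditions the rule; the last vowel is.
"sisepop" has last vowel 'o'. The stems whose last vowel is 'o' (hohbok → hohbokum, fuvfegom → fuvfegomum) add -um.
The other patterns: stems whose last vowel is 'a' add the prefix ha-; stems whose last vowel is 'e' repeat the first consonant+vowel as a prefix.
So sisepop → sisepopum.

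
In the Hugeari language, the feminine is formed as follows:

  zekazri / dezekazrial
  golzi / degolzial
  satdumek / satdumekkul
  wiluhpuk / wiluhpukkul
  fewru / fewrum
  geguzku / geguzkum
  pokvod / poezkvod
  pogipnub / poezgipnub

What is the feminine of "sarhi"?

wiluhpuk and fewru both have last vowel 'u' yet inflect differently (wiluhpukkul, fewrum), so the last vowel is not what conditions the rule; the final letter is.
"sarhi" ends in -i. The stems ending in -i (zekazri → dezekazrial, golzi → degolzial) add de- … -al around the stem.
The other patterns: stems ending in -k double the final consonant and add -ul; stems ending in -u drop the final letter and add -um; stems ending in -b or -d insert -ez- after the first vowel.
So sarhi → desarhial.

desarhial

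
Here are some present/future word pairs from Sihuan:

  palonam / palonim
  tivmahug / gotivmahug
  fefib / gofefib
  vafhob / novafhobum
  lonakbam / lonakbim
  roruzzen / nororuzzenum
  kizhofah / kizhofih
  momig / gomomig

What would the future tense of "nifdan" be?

vafhob and fefib both end in -b yet inflect differently (novafhobum, gofefib), so the final letter is not what conditions the rule; the last vowel is.
"nifdan" has last vowel 'a'. The stems whose last vowel is 'a' (lonakbam → lonakbim, palonam → palonim, kizhofah → kizhofih) change the last vowel to 'i'.
The other patterns: stems whose last vowel is 'e' or 'o' add no- … -um around the stem; stems whose last vowel is 'i' or 'u' add the prefix go-.
So nifdan → nifdin.

nifdin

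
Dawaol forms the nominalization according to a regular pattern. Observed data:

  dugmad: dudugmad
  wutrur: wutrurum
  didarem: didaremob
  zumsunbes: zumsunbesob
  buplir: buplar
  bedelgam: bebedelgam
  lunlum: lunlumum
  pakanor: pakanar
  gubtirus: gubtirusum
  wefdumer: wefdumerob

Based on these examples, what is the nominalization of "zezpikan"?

buplir and wutrur both end in -r yet inflect differently (buplar, wutrurum), so the final letter is not what conditions the rule; the last vowel is.
"zezpikan" has last vowel 'a'. The stems whose last vowel is 'a' (dugmad → dudugmad, bedelgam → bebedelgam) repeat the first consonant+vowel as a prefix.
So zezpikan → zezezpikan.

zezezpikan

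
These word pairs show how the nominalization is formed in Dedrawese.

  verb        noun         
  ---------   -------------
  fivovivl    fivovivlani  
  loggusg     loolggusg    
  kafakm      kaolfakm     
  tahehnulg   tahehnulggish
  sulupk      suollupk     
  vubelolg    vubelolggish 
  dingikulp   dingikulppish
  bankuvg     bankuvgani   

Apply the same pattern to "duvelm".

duvelmmish

vubelolg and bankuvg both end in -g yet inflect differently (vubelolggish, bankuvgani), so the final letter is not what conditions the rule; the second-to-last letter is.
"duvelm" has second-to-last letter 'l'. The stems whose second-to-last letter is 'l' (dingikulp → dingikulppish, vubelolg → vubelolggish, tahehnulg → tahehnulggish) double the final consonant and add -ish.
So duvelm → duvelmmish.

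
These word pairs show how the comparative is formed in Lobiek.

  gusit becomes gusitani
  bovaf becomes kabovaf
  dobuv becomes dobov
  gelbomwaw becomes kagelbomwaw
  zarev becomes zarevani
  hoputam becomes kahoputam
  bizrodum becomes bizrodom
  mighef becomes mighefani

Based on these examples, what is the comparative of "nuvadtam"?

hoputam and bizrodum both end in -m yet inflect differently (kahoputam, bizrodom), so the final letter is not what conditions the rule; the last vowel is.
"nuvadtam" has last vowel 'a'. The stems whose last vowel is 'a' (gelbomwaw → kagelbomwaw, hoputam → kahoputam, bovaf → kabovaf) add the prefix ka-.
The other patterns: stems whose last vowel is 'u' change the last vowel to 'o'; stems whose last vowel is 'e' or 'i' add -ani.
So nuvadtam → kanuvadtam.

kanuvadtam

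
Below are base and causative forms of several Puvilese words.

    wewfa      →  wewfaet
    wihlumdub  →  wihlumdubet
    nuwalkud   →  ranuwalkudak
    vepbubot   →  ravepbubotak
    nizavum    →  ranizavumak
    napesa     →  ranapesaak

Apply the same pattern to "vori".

wewfa and napesa both end in -a yet inflect differently (wewfaet, ranapesaak), so the final letter is not what conditions the rule; the first letter is.
"vori" begins with v-. The one such stem in the data (vepbubot → ravepbubotak) adds ra- … -ak around the stem, so the same rule applies.
So vori → ravoriak.

ravoriak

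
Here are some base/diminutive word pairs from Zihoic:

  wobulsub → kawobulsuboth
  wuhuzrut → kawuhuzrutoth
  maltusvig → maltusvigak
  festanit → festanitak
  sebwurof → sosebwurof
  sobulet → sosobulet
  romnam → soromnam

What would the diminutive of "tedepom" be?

sotedepom

wuhuzrut and festanit both end in -t yet inflect differently (kawuhuzrutoth, festanitak), so the final letter is not what conditions the rule; the last vowel is.
"tedepom" has last vowel 'o'. The one such stem in the data (sebwurof → sosebwurof) adds the prefix so-, so the same rule applies.
So tedepom → sotedepom.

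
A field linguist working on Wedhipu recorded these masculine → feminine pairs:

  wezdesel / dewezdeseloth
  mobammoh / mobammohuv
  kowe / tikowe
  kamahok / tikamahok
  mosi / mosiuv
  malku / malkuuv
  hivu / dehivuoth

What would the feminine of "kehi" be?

malku and hivu both end in -u yet inflect differently (malkuuv, dehivuoth), so the final letter is not what conditions the rule; the first letter is.
"kehi" begins with k-. The stems beginning with k- (kowe → tikowe, kamahok → tikamahok) add the prefix ti-.
The other patterns: stems beginning with m- add -uv; stems beginning with h- or w- add de- … -oth around the stem.
So kehi → tikehi.

tikehi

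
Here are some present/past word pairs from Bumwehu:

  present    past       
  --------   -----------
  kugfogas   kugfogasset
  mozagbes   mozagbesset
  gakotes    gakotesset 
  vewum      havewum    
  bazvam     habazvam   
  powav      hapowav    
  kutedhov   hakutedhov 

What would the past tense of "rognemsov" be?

kugfogas and bazvam both have last vowel 'a' yet inflect differently (kugfogasset, habazvam), so the last vowel is not what conditions the rule; the final letter is.
"rognemsov" ends in -v. The stems ending in -v (powav → hapowav, kutedhov → hakutedhov) add the prefix ha-.
So rognemsov → harognemsov.

harognemsov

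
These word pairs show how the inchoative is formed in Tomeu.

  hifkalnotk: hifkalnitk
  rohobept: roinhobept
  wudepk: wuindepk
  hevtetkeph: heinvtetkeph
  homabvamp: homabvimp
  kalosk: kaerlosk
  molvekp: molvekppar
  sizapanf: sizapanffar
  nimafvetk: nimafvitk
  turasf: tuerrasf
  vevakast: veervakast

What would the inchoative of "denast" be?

deernast

wudepk and nimafvetk both end in -k yet inflect differently (wuindepk, nimafvitk), so the final letter is not what conditions the rule; the second-to-last letter is.
"denast" has second-to-last letter 's'. The stems whose second-to-last letter is 's' (turasf → tuerrasf, kalosk → kaerlosk, vevakast → veervakast) insert -er- after the first vowel.
The other patterns: stems whose second-to-last letter is 'p' insert -in- after the first vowel; stems whose second-to-last letter is 'k' or 'n' double the final consonant and add -ar; stems whose second-to-last letter is 'm' or 't' change the last vowel to 'i'.
So denast → deernast.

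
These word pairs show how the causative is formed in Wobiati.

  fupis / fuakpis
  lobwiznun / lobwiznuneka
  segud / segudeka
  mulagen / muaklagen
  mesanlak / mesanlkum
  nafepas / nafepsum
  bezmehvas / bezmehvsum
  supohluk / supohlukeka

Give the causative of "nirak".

mesanlak and supohluk both end in -k yet inflect differently (mesanlkum, supohlukeka), so the final letter is not what conditions the rule; the last vowel is.
"nirak" has last vowel 'a'. The stems whose last vowel is 'a' (nafepas → nafepsum, mesanlak → mesanlkum, bezmehvas → bezmehvsum) delete the last vowel and add -um.
So nirak → nirkum.

nirkum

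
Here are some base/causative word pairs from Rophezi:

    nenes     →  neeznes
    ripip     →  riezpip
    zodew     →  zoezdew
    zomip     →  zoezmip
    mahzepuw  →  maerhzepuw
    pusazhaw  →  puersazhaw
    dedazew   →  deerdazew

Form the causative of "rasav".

"rasav" has 2 vowels. The stems with 2 vowels (nenes → neeznes, ripip → riezpip, zodew → zoezdew) insert -ez- after the first vowel.
So rasav → raezsav.

raezsav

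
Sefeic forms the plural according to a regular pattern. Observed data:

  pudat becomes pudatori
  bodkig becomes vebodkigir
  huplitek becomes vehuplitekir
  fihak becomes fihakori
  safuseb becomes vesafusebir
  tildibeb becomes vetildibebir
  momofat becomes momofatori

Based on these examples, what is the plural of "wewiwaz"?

wewiwazori

fihak and huplitek both end in -k yet inflect differently (fihakori, vehuplitekir), so the final letter is not what conditions the rule; the last vowel is.
"wewiwaz" has last vowel 'a'. The stems whose last vowel is 'a' (momofat → momofatori, pudat → pudatori, fihak → fihakori) add -ori.
So wewiwaz → wewiwazori.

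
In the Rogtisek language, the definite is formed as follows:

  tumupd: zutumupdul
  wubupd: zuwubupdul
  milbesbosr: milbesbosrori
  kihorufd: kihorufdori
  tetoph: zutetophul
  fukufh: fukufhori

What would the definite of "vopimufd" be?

wubupd and kihorufd both end in -d yet inflect differently (zuwubupdul, kihorufdori), so the final letter is not what conditions the rule; the second-to-last letter is.
"vopimufd" has second-to-last letter 'f'. The stems whose second-to-last letter is 'f' (kihorufd → kihorufdori, fukufh → fukufhori) add -ori.
So vopimufd → vopimufdori.

vopimufdori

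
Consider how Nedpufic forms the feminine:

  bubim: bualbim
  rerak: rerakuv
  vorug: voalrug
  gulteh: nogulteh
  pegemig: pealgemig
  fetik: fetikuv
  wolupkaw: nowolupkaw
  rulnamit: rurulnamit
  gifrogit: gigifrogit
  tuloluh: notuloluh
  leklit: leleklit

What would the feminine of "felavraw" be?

fetik and rulnamit both have last vowel 'i' yet inflect differently (fetikuv, rurulnamit), so the last vowel is not what conditions the rule; the final letter is.
"felavraw" ends in -w. The one such stem in the data (wolupkaw → nowolupkaw) adds the prefix no-, so the same rule applies.
The other patterns: stems ending in -k add -uv; stems ending in -t repeat the first consonant+vowel as a prefix; stems ending in -g or -m insert -al- after the first vowel.
So felavraw → nofelavraw.

nofelavraw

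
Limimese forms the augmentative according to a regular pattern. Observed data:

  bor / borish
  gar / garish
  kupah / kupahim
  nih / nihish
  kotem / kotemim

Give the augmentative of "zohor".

zohorim

nih and kupah both end in -h yet inflect differently (nihish, kupahim), so the final letter is not what conditions the rule; the number of vowels is.
"zohor" has 2 vowels. The stems with 2 vowels (kotem → kotemim, kupah → kupahim) add -im.
The other pattern: stems with 1 vowel add -ish.
So zohor → zohorim.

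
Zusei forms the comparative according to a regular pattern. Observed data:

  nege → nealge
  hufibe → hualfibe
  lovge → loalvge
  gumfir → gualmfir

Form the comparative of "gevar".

Every pair shown (nege → nealge, hufibe → hualfibe, lovge → loalvge, …) follows the same rule: insert -al- after the first vowel.
So gevar → gealvar.

gealvar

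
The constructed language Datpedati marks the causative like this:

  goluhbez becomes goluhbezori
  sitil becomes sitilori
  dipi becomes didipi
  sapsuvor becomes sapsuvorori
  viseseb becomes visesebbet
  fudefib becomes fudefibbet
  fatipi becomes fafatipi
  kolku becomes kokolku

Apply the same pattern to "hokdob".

fudefib and fatipi both have last vowel 'i' yet inflect differently (fudefibbet, fafatipi), so the last vowel is not what conditions the rule; the final letter is.
"hokdob" ends in -b. The stems ending in -b (fudefib → fudefibbet, viseseb → visesebbet) double the final consonant and add -et.
So hokdob → hokdobbet.

hokdobbet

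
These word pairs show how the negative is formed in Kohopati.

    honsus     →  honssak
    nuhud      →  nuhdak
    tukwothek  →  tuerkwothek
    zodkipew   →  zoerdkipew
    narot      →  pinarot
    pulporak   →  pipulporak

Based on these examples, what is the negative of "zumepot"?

pizumepot

tukwothek and pulporak both end in -k yet inflect differently (tuerkwothek, pipulporak), so the final letter is not what conditions the rule; the last vowel is.
"zumepot" has last vowel 'o'. The one such stem in the data (narot → pinarot) adds the prefix pi-, so the same rule applies.
The other patterns: stems whose last vowel is 'u' delete the last vowel and add -ak; stems whose last vowel is 'e' insert -er- after the first vowel.
So zumepot → pizumepot.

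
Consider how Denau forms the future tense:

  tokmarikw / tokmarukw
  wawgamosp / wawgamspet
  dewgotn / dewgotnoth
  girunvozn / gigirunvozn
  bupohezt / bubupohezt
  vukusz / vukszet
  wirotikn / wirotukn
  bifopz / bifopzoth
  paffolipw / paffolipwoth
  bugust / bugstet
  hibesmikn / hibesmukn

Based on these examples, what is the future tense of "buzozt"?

bubuzozt

"buzozt" has second-to-last letter 'z'. The stems whose second-to-last letter is 'z' (bupohezt → bubupohezt, girunvozn → gigirunvozn) repeat the first consonant+vowel as a prefix.
So buzozt → bubuzozt.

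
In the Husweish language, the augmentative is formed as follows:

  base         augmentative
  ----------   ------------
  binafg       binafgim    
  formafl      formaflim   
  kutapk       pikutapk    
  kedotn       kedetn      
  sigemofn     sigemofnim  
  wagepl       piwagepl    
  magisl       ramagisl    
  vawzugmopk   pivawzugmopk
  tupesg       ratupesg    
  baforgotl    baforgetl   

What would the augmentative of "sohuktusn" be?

rasohuktusn

kedotn and sigemofn both end in -n yet inflect differently (kedetn, sigemofnim), so the final letter is not what conditions the rule; the second-to-last letter is.
"sohuktusn" has second-to-last letter 's'. The stems whose second-to-last letter is 's' (magisl → ramagisl, tupesg → ratupesg) add the prefix ra-.
So sohuktusn → rasohuktusn.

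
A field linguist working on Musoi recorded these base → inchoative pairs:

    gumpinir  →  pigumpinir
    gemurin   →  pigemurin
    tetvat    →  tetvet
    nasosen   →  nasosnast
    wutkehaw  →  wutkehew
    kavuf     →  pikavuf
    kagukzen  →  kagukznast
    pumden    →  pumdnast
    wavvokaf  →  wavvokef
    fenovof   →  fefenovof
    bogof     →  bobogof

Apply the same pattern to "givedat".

"givedat" has last vowel 'a'. The stems whose last vowel is 'a' (wavvokaf → wavvokef, wutkehaw → wutkehew, tetvat → tetvet) change the last vowel to 'e'.
So givedat → givedet.

givedet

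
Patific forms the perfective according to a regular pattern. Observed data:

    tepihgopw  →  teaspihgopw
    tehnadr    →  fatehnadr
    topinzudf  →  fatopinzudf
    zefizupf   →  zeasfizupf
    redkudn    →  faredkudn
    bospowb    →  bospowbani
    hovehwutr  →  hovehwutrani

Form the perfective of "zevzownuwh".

zevzownuwhani

topinzudf and zefizupf both end in -f yet inflect differently (fatopinzudf, zeasfizupf), so the final letter is not what conditions the rule; the second-to-last letter is.
"zevzownuwh" has second-to-last letter 'w'. The one such stem in the data (bospowb → bospowbani) adds -ani, so the same rule applies.
The other patterns: stems whose second-to-last letter is 'd' add the prefix fa-; stems whose second-to-last letter is 'p' insert -as- after the first vowel.
So zevzownuwh → zevzownuwhani.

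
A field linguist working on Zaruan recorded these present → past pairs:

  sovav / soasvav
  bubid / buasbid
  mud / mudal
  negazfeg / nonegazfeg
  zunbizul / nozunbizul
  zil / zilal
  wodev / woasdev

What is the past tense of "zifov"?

ziasfov

mud and bubid both end in -d yet inflect differently (mudal, buasbid), so the final letter is not what conditions the rule; the number of vowels is.
"zifov" has 2 vowels. The stems with 2 vowels (bubid → buasbid, sovav → soasvav, wodev → woasdev) insert -as- after the first vowel.
So zifov → ziasfov.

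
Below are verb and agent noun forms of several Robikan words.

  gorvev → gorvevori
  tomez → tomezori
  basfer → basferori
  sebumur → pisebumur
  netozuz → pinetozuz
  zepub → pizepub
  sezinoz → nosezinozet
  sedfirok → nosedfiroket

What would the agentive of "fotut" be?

basfer and sebumur both end in -r yet inflect differently (basferori, pisebumur), so the final letter is not what conditions the rule; the last vowel is.
"fotut" has last vowel 'u'. The stems whose last vowel is 'u' (sebumur → pisebumur, netozuz → pinetozuz, zepub → pizepub) add the prefix pi-.
So fotut → pifotut.

pifotut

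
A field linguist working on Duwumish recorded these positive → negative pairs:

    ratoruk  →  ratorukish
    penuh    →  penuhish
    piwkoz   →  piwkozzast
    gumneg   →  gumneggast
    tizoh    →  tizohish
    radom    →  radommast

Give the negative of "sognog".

"sognog" ends in -g. The one such stem in the data (gumneg → gumneggast) doubles the final consonant and adds -ast (as do radom, piwkoz), so the same rule applies.
The other pattern: stems ending in -h or -k add -ish.
So sognog → sognoggast.

sognoggast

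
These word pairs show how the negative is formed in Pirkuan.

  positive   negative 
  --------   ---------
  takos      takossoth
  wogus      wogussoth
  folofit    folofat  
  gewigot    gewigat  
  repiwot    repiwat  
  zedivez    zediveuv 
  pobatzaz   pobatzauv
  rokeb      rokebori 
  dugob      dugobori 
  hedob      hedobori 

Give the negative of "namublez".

takos and gewigot both have last vowel 'o' yet inflect differently (takossoth, gewigat), so the last vowel is not what conditions the rule; the final letter is.
"namublez" ends in -z. The stems ending in -z (zedivez → zediveuv, pobatzaz → pobatzauv) drop the final letter and add -uv.
So namublez → namubleuv.

namubleuv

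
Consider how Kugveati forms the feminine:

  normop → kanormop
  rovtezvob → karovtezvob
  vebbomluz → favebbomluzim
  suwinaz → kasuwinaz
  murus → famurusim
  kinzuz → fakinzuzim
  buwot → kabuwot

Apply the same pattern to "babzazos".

"babzazos" has last vowel 'o'. The stems whose last vowel is 'o' (rovtezvob → karovtezvob, buwot → kabuwot, normop → kanormop) add the prefix ka-.
So babzazos → kababzazos.

kababzazos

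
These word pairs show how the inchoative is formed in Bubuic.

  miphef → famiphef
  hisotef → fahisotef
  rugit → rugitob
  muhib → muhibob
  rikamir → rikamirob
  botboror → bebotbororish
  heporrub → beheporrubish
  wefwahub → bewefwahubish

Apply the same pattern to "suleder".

fasuleder

rikamir and botboror both end in -r yet inflect differently (rikamirob, bebotbororish), so the final letter is not what conditions the rule; the last vowel is.
"suleder" has last vowel 'e'. The stems whose last vowel is 'e' (miphef → famiphef, hisotef → fahisotef) add the prefix fa-.
The other patterns: stems whose last vowel is 'i' add -ob; stems whose last vowel is 'o' or 'u' add be- … -ish around the stem.
So suleder → fasuleder.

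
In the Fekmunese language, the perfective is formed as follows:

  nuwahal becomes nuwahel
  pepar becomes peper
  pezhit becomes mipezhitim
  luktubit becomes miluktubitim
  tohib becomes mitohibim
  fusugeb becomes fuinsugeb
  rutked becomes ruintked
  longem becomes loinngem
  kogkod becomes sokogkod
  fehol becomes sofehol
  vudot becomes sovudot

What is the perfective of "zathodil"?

tohib and fusugeb both end in -b yet inflect differently (mitohibim, fuinsugeb), so the final letter is not what conditions the rule; the last vowel is.
"zathodil" has last vowel 'i'. The stems whose last vowel is 'i' (pezhit → mipezhitim, luktubit → miluktubitim, tohib → mitohibim) add mi- … -im around the stem.
The other patterns: stems whose last vowel is 'a' change the last vowel to 'e'; stems whose last vowel is 'e' insert -in- after the first vowel; stems whose last vowel is 'o' add the prefix so-.
So zathodil → mizathodilim.

mizathodilim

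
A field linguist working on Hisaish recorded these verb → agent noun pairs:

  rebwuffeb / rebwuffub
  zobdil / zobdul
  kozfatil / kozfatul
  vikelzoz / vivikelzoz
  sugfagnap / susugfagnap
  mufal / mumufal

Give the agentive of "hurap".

huhurap

zobdil and mufal both end in -l yet inflect differently (zobdul, mumufal), so the final letter is not what conditions the rule; the last vowel is.
"hurap" has last vowel 'a'. The stems whose last vowel is 'a' (sugfagnap → susugfagnap, mufal → mumufal) repeat the first consonant+vowel as a prefix.
So hurap → huhurap.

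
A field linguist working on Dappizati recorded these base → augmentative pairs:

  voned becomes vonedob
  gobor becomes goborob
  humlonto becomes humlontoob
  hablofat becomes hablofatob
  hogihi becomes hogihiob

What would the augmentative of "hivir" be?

Every pair shown (voned → vonedob, gobor → goborob, humlonto → humlontoob, …) follows the same rule: add -ob.
So hivir → hivirob.

hivirob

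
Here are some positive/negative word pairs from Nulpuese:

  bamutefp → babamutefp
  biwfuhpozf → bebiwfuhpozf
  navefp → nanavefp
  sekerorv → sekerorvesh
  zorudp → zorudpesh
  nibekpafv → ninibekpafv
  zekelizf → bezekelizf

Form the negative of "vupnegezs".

bevupnegezs

"vupnegezs" has second-to-last letter 'z'. The stems whose second-to-last letter is 'z' (zekelizf → bezekelizf, biwfuhpozf → bebiwfuhpozf) add the prefix be-.
So vupnegezs → bevupnegezs.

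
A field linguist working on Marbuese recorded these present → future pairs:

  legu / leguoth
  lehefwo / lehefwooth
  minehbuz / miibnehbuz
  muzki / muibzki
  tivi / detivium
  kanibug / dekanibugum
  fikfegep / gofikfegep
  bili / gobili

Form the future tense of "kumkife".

dekumkifeum

muzki and tivi both end in -i yet inflect differently (muibzki, detivium), so the final letter is not what conditions the rule; the first letter is.
"kumkife" begins with k-. The one such stem in the data (kanibug → dekanibugum) adds de- … -um around the stem, so the same rule applies.
So kumkife → dekumkifeum.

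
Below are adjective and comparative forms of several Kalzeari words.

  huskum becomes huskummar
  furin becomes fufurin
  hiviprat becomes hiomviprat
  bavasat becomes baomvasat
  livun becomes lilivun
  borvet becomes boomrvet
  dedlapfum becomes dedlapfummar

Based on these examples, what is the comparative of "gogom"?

"gogom" ends in -m. The stems ending in -m (huskum → huskummar, dedlapfum → dedlapfummar) double the final consonant and add -ar.
The other patterns: stems ending in -n repeat the first consonant+vowel as a prefix; stems ending in -t insert -om- after the first vowel.
So gogom → gogommar.

gogommar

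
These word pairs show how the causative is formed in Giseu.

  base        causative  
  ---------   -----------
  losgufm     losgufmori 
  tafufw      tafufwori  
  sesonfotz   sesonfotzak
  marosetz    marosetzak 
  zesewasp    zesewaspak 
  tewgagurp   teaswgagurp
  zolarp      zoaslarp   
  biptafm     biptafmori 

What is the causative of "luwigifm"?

tewgagurp and zesewasp both end in -p yet inflect differently (teaswgagurp, zesewaspak), so the final letter is not what conditions the rule; the second-to-last letter is.
"luwigifm" has second-to-last letter 'f'. The stems whose second-to-last letter is 'f' (biptafm → biptafmori, losgufm → losgufmori, tafufw → tafufwori) add -ori.
So luwigifm → luwigifmori.

luwigifmori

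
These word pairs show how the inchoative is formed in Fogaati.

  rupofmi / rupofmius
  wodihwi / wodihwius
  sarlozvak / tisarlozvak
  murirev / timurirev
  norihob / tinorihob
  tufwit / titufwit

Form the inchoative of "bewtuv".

tibewtuv

rupofmi and tufwit both have last vowel 'i' yet inflect differently (rupofmius, titufwit), so the last vowel is not what conditions the rule; whether the stem ends in a vowel or a consonant is.
"bewtuv" ends in a consonant. The stems ending in a consonant (sarlozvak → tisarlozvak, murirev → timurirev, norihob → tinorihob) add the prefix ti-.
The other pattern: stems ending in a vowel add -us.
So bewtuv → tibewtuv.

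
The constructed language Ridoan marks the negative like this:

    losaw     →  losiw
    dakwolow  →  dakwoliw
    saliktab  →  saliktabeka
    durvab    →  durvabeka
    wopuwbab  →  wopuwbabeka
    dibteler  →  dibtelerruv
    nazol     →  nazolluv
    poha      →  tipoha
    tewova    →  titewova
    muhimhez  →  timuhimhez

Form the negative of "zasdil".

zasdilluv

losaw and saliktab both have last vowel 'a' yet inflect differently (losiw, saliktabeka), so the last vowel is not what conditions the rule; the final letter is.
"zasdil" ends in -l. The one such stem in the data (nazol → nazolluv) doubles the final consonant and adds -uv (as does dibteler), so the same rule applies.
The other patterns: stems ending in -w change the last vowel to 'i'; stems ending in -b add -eka; stems ending in -a or -z add the prefix ti-.
So zasdil → zasdilluv.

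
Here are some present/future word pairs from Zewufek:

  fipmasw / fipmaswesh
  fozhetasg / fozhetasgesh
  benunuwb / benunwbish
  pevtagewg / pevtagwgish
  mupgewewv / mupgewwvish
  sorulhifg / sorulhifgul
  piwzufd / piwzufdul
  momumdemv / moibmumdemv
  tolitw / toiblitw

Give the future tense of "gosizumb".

fozhetasg and pevtagewg both end in -g yet inflect differently (fozhetasgesh, pevtagwgish), so the final letter is not what conditions the rule; the second-to-last letter is.
"gosizumb" has second-to-last letter 'm'. The one such stem in the data (momumdemv → moibmumdemv) inserts -ib- after the first vowel (as does tolitw), so the same rule applies.
So gosizumb → goibsizumb.

goibsizumb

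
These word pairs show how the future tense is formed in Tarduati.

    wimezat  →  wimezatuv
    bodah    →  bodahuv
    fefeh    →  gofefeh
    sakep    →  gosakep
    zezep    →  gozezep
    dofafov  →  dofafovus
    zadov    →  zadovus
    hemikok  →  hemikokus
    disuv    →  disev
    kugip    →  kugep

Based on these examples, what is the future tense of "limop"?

limopus

bodah and fefeh both end in -h yet inflect differently (bodahuv, gofefeh), so the final letter is not what conditions the rule; the last vowel is.
"limop" has last vowel 'o'. The stems whose last vowel is 'o' (dofafov → dofafovus, zadov → zadovus, hemikok → hemikokus) add -us.
The other patterns: stems whose last vowel is 'a' add -uv; stems whose last vowel is 'e' add the prefix go-; stems whose last vowel is 'i' or 'u' change the last vowel to 'e'.
So limop → limopus.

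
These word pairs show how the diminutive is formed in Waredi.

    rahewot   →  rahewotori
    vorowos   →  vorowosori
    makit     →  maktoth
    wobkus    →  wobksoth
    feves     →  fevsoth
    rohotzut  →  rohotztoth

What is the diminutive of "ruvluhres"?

ruvluhrsoth

rahewot and makit both end in -t yet inflect differently (rahewotori, maktoth), so the final letter is not what conditions the rule; the last vowel is.
"ruvluhres" has last vowel 'e'. The one such stem in the data (feves → fevsoth) deletes the last vowel and adds -oth (as do makit, wobkus), so the same rule applies.
So ruvluhres → ruvluhrsoth.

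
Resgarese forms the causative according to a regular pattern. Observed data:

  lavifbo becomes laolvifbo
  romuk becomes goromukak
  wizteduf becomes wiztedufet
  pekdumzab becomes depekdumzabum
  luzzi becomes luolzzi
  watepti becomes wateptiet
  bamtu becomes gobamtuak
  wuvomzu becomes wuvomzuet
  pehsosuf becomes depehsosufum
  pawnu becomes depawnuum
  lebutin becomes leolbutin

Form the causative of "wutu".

wutuet

"wutu" begins with w-. The stems beginning with w- (wuvomzu → wuvomzuet, watepti → wateptiet, wizteduf → wiztedufet) add -et.
The other patterns: stems beginning with l- insert -ol- after the first vowel; stems beginning with p- add de- … -um around the stem; stems beginning with b- or r- add go- … -ak around the stem.
So wutu → wutuet.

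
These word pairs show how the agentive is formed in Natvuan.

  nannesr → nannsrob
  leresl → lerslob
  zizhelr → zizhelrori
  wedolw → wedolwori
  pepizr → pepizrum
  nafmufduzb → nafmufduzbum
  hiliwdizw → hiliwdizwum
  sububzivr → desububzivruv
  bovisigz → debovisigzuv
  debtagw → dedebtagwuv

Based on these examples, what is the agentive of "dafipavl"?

dedafipavluv

"dafipavl" has second-to-last letter 'v'. The one such stem in the data (sububzivr → desububzivruv) adds de- … -uv around the stem, so the same rule applies.
The other patterns: stems whose second-to-last letter is 's' delete the last vowel and add -ob; stems whose second-to-last letter is 'l' add -ori; stems whose second-to-last letter is 'z' add -um.
So dafipavl → dedafipavluv.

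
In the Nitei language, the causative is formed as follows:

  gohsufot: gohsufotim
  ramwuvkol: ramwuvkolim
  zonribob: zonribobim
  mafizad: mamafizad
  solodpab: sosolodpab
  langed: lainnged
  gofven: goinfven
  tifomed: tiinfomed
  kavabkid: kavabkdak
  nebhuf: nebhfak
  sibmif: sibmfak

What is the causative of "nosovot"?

nosovotim

"nosovot" has last vowel 'o'. The stems whose last vowel is 'o' (gohsufot → gohsufotim, ramwuvkol → ramwuvkolim, zonribob → zonribobim) add -im.
The other patterns: stems whose last vowel is 'a' repeat the first consonant+vowel as a prefix; stems whose last vowel is 'e' insert -in- after the first vowel; stems whose last vowel is 'i' or 'u' delete the last vowel and add -ak.
So nosovot → nosovotim.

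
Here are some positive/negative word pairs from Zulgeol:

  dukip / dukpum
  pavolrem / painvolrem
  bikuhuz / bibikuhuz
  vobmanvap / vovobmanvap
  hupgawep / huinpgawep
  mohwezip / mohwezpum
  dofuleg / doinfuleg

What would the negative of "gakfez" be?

hupgawep and mohwezip both end in -p yet inflect differently (huinpgawep, mohwezpum), so the final letter is not what conditions the rule; the last vowel is.
"gakfez" has last vowel 'e'. The stems whose last vowel is 'e' (pavolrem → painvolrem, hupgawep → huinpgawep, dofuleg → doinfuleg) insert -in- after the first vowel.
So gakfez → gainkfez.

gainkfez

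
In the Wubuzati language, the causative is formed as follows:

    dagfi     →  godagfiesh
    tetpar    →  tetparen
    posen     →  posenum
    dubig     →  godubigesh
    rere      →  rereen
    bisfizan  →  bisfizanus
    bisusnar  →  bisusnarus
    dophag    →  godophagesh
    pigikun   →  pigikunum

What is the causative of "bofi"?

bofius

pigikun and bisfizan both end in -n yet inflect differently (pigikunum, bisfizanus), so the final letter is not what conditions the rule; the first letter is.
"bofi" begins with b-. The stems beginning with b- (bisusnar → bisusnarus, bisfizan → bisfizanus) add -us.
So bofi → bofius.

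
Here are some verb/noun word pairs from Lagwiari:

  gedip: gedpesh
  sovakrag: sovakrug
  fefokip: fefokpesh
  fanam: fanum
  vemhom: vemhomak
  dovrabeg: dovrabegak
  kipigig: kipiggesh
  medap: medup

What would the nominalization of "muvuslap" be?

muvuslup

medap and gedip both end in -p yet inflect differently (medup, gedpesh), so the final letter is not what conditions the rule; the last vowel is.
"muvuslap" has last vowel 'a'. The stems whose last vowel is 'a' (medap → medup, sovakrag → sovakrug, fanam → fanum) change the last vowel to 'u'.
The other patterns: stems whose last vowel is 'i' delete the last vowel and add -esh; stems whose last vowel is 'e' or 'o' add -ak.
So muvuslap → muvuslup.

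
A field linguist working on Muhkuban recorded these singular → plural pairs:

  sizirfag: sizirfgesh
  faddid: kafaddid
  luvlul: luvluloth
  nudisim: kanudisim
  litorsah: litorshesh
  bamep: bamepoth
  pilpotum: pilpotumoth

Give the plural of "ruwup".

nudisim and pilpotum both end in -m yet inflect differently (kanudisim, pilpotumoth), so the final letter is not what conditions the rule; the last vowel is.
"ruwup" has last vowel 'u'. The stems whose last vowel is 'u' (pilpotum → pilpotumoth, luvlul → luvluloth) add -oth.
The other patterns: stems whose last vowel is 'i' add the prefix ka-; stems whose last vowel is 'a' delete the last vowel and add -esh.
So ruwup → ruwupoth.

ruwupoth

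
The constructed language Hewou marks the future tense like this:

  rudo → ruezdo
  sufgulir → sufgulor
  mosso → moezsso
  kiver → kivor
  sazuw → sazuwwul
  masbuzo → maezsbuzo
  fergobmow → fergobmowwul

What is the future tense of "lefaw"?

masbuzo and fergobmow both have last vowel 'o' yet inflect differently (maezsbuzo, fergobmowwul), so the last vowel is not what conditions the rule; the final letter is.
"lefaw" ends in -w. The stems ending in -w (fergobmow → fergobmowwul, sazuw → sazuwwul) double the final consonant and add -ul.
The other patterns: stems ending in -o insert -ez- after the first vowel; stems ending in -r change the last vowel to 'o'.
So lefaw → lefawwul.

lefawwul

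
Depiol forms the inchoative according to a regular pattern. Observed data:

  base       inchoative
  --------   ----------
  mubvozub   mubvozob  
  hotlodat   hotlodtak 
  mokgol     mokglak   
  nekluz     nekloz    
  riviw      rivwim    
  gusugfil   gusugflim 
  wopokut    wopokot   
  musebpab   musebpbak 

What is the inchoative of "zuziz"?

zuzzim

mubvozub and musebpab both end in -b yet inflect differently (mubvozob, musebpbak), so the final letter is not what conditions the rule; the last vowel is.
"zuziz" has last vowel 'i'. The stems whose last vowel is 'i' (gusugfil → gusugflim, riviw → rivwim) delete the last vowel and add -im.
The other patterns: stems whose last vowel is 'u' change the last vowel to 'o'; stems whose last vowel is 'a' or 'o' delete the last vowel and add -ak.
So zuziz → zuzzim.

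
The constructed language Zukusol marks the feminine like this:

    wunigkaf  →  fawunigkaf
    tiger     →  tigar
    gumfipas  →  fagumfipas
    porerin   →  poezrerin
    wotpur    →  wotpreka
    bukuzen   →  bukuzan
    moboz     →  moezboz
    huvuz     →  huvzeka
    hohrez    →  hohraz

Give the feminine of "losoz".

loezsoz

"losoz" has last vowel 'o'. The one such stem in the data (moboz → moezboz) inserts -ez- after the first vowel (as does porerin), so the same rule applies.
The other patterns: stems whose last vowel is 'a' add the prefix fa-; stems whose last vowel is 'u' delete the last vowel and add -eka; stems whose last vowel is 'e' change the last vowel to 'a'.
So losoz → loezsoz.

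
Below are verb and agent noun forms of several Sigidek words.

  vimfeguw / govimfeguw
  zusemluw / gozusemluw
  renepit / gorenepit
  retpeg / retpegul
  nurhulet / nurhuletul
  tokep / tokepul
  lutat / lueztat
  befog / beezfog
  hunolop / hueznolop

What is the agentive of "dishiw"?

renepit and nurhulet both end in -t yet inflect differently (gorenepit, nurhuletul), so the final letter is not what conditions the rule; the last vowel is.
"dishiw" has last vowel 'i'. The one such stem in the data (renepit → gorenepit) adds the prefix go-, so the same rule applies.
So dishiw → godishiw.

godishiw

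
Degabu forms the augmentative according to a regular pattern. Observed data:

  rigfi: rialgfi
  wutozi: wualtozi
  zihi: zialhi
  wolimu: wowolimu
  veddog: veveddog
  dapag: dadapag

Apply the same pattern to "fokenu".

"fokenu" ends in -u. The one such stem in the data (wolimu → wowolimu) repeats the first consonant+vowel as a prefix (as do veddog, dapag), so the same rule applies.
So fokenu → fofokenu.

fofokenu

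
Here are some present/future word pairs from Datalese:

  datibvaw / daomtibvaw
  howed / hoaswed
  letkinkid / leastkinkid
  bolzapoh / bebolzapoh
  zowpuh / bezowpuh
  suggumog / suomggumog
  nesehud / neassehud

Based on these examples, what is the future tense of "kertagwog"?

nesehud and zowpuh both have last vowel 'u' yet inflect differently (neassehud, bezowpuh), so the last vowel is not what conditions the rule; the final letter is.
"kertagwog" ends in -g. The one such stem in the data (suggumog → suomggumog) inserts -om- after the first vowel (as does datibvaw), so the same rule applies.
So kertagwog → keomrtagwog.

keomrtagwog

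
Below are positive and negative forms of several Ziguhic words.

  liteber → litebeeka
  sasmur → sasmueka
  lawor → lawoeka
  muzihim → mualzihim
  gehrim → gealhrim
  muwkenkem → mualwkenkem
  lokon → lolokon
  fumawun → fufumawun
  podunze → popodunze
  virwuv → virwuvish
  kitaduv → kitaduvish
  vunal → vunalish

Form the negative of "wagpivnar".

wagpivnaeka

liteber and muwkenkem both have last vowel 'e' yet inflect differently (litebeeka, mualwkenkem), so the last vowel is not what conditions the rule; the final letter is.
"wagpivnar" ends in -r. The stems ending in -r (liteber → litebeeka, sasmur → sasmueka, lawor → lawoeka) drop the final letter and add -eka.
So wagpivnar → wagpivnaeka.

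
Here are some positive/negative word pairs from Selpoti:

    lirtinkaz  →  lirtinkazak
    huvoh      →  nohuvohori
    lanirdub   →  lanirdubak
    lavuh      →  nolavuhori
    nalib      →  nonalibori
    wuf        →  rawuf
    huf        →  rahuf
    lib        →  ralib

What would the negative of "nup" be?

lib and nalib both end in -b yet inflect differently (ralib, nonalibori), so the final letter is not what conditions the rule; the number of vowels is.
"nup" has 1 vowel. The stems with 1 vowel (huf → rahuf, lib → ralib, wuf → rawuf) add the prefix ra-.
So nup → ranup.

ranup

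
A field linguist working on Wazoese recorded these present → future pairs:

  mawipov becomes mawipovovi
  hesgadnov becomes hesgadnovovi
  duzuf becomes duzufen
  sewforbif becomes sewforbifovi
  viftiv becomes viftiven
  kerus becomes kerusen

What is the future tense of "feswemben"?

"feswemben" has 3 vowels. The stems with 3 vowels (mawipov → mawipovovi, sewforbif → sewforbifovi, hesgadnov → hesgadnovovi) add -ovi.
The other pattern: stems with 2 vowels add -en.
So feswemben → feswembenovi.

feswembenovi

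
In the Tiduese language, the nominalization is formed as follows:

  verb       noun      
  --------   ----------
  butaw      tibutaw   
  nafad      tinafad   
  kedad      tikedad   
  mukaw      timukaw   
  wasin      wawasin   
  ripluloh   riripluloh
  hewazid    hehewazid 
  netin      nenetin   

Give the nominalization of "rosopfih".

nafad and hewazid both end in -d yet inflect differently (tinafad, hehewazid), so the final letter is not what conditions the rule; the last vowel is.
"rosopfih" has last vowel 'i'. The stems whose last vowel is 'i' (wasin → wawasin, hewazid → hehewazid, netin → nenetin) repeat the first consonant+vowel as a prefix.
The other pattern: stems whose last vowel is 'a' add the prefix ti-.
So rosopfih → rorosopfih.

rorosopfih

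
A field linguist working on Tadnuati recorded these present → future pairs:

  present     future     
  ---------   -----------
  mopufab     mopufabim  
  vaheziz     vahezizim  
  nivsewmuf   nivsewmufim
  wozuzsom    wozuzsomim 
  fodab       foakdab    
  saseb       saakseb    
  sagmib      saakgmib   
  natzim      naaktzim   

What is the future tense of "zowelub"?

mopufab and fodab both end in -b yet inflect differently (mopufabim, foakdab), so the final letter is not what conditions the rule; the number of vowels is.
"zowelub" has 3 vowels. The stems with 3 vowels (mopufab → mopufabim, vaheziz → vahezizim, nivsewmuf → nivsewmufim) add -im.
So zowelub → zowelubim.

zowelubim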